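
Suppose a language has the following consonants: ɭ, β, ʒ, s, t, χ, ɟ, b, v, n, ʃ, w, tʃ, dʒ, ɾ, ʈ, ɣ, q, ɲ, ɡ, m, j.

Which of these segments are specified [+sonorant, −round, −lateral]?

n, ɾ, ɲ, m, j

The [+sonorant] segments are /ɭ, n, w, ɾ, ɲ, m, j/.
Within that set, [−round] gives /ɭ, n, ɾ, ɲ, m, j/.
Within that set, [−lateral] leaves /n, ɾ, ɲ, m, j/.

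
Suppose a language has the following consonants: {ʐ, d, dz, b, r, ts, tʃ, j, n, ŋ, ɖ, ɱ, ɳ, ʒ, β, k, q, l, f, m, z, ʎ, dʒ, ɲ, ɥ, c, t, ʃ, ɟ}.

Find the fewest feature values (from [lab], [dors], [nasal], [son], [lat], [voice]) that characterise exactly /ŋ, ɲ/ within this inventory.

[+nasal, +dors]

Every target segment is [+nasal], [+dorsal]; each remaining inventory member fails at least one of these. Each conjunct is needed — [+dorsal] alone would also admit /j, k, q, ʎ, …/; [+nasal] alone would also admit /n, ɱ, ɳ, m/ — and no other single listed feature has exactly this extension, so two is the minimum.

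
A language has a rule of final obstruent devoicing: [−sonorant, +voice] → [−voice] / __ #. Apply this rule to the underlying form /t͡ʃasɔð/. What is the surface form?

[t͡ʃasɔθ]

Only the final segment /ð/ is both word-final and matches the structural description. It is a voiced dental fricative, so [−sonorant, +voice] holds; changing it to [−voice] with all other features held fixed yields /θ/ (voiceless dental fricative). No other segment meets both the structural description and the environment, so the output is [t͡ʃasɔθ].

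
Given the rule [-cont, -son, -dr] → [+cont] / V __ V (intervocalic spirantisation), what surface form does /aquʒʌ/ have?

[aχuʒʌ]

The only segment in the rule's environment that also matches [-cont, -son, -dr] is /q/. Applying [+continuant] turns the voiceless uvular stop into /χ/ (voiceless uvular fricative), giving [aχuʒʌ].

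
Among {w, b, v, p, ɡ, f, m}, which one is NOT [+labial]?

ɡ

Every segment except /ɡ/ is [+labial]. /ɡ/ (voiced velar stop) is [−labial], so it is the exception.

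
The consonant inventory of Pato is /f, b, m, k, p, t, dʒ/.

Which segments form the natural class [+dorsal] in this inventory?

The feature [dorsal] marks segments articulated with the tongue body. In this inventory /k/ has that property, so it is [+dorsal]; /f, b, m, p, t, dʒ/ are [−dorsal].

k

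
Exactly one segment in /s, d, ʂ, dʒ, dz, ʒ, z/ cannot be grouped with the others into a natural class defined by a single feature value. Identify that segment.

d

The remaining segments after removing /d/ share [+strident]; /d/ (voiced alveolar stop) is [−strident]. For every other candidate removal, the leftover set fails to share any single feature value that the removed segment lacks.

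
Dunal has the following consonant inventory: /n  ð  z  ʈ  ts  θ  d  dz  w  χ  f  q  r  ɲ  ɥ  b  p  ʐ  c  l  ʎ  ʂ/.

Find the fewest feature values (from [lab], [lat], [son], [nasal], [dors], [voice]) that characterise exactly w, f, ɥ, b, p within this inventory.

[+lab]

The target set is precisely the extension of [+labial] in this inventory.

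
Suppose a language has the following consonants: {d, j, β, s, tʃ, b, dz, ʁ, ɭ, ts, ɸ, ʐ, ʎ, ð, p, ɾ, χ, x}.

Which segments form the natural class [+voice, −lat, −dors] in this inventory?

d, β, b, dz, ʐ, ð, ɾ

Eliminate segments failing any feature: /j, ʁ/ are [+dorsal]; /s, tʃ, ts, ɸ, p, χ, x/ are [−voice]; /ɭ, ʎ/ are [+lateral]. The remaining /d, β, b, dz, ʐ, ð, ɾ/ satisfy [+voice], [−lateral], [−dorsal].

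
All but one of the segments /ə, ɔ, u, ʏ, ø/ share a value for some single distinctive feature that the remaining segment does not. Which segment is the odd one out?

/ʏ, ø, u, ɔ/ are all [+round], but /ə/ (mid central vowel (schwa)) is [−round]. No other single segment can be removed to leave a set sharing one feature value that the removed segment lacks, so /ə/ is the odd one out.

ə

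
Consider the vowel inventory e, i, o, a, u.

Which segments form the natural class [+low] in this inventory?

a

The [+low] segments here are /a/; the remaining /e, i, o, u/ are [−low].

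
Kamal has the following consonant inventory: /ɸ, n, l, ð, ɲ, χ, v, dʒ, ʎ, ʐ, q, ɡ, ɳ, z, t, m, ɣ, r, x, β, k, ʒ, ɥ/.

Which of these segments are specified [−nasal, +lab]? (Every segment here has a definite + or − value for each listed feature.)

Eliminate segments failing any feature: /n, ɲ, ɳ, m/ are [+nasal]; /l, ð, χ, dʒ, ʎ, ʐ, q, ɡ, z, t, ɣ, r, x, k, ʒ/ are [−labial]. The remaining /ɸ, v, β, ɥ/ satisfy [−nasal], [+labial].

ɸ, v, β, ɥ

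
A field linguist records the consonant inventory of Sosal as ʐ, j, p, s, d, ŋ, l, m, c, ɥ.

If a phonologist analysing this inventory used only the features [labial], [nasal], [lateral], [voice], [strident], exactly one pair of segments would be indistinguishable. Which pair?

/d/ (voiced alveolar stop) and /j/ (palatal glide) are both [-labial], [-nasal], [-lateral], [+voice], [-strident], so none of the listed features separates them. (They do differ in [sonorant], [continuant] and [dorsal], which are not among the given features.) Every other pair in the inventory differs on at least one listed feature.

d, j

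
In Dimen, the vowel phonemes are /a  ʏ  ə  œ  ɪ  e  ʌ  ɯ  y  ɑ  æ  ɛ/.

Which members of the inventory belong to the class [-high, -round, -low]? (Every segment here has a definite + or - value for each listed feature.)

First, the [-high] segments are /a, ə, œ, e, ʌ, ɑ, æ, ɛ/.
Within that set, [-round] gives /a, ə, e, ʌ, ɑ, æ, ɛ/.
Intersecting with [-low] leaves /ə, e, ʌ, ɛ/.

ə, e, ʌ, ɛ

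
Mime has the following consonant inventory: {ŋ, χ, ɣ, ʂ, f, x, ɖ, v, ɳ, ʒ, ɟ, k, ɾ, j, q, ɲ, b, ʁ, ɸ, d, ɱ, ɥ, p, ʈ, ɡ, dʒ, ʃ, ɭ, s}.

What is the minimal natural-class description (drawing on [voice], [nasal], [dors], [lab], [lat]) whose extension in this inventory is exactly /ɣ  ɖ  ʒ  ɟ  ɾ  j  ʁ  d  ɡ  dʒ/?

Every target segment is [+voice], [−nasal], [−lateral], [−labial]; each remaining inventory member fails at least one of these. Each conjunct is needed — [−nasal, −lateral, −labial] alone would also admit /χ, ʂ, x, k, …/; [+voice, −lateral, −labial] alone would also admit /ŋ, ɳ, ɲ/; [+voice, −nasal, −labial] alone would also admit /ɭ/; [+voice, −nasal, −lateral] alone would also admit /v, b, ɥ/ — and no other combination of three listed features has exactly this extension, so four is the minimum.

[+voice, −nasal, −lat, −lab]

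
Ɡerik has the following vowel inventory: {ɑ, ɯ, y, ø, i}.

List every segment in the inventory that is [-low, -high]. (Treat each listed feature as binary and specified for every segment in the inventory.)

Among the inventory, the [-low] segments are /ɯ, y, ø, i/.
Then [-high] leaves /ø/.

ø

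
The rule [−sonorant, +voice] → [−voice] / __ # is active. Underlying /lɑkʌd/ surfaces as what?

[lɑkʌt]

Only the final segment /d/ is both word-final and matches the structural description. It is a voiced alveolar stop, so [−sonorant, +voice] holds; changing it to [−voice] with all other features held fixed yields /t/ (voiceless alveolar stop). No other segment meets both the structural description and the environment, so the output is [lɑkʌt].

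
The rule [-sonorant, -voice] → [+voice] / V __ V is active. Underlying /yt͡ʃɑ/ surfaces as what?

[yd͡ʒɑ]

Only /t͡ʃ/ occurs between two vowels (/y/ __ /ɑ/) and matches the structural description. It is a voiceless postalveolar affricate, so [-sonorant, -voice] holds; changing it to [+voice] with all other features held fixed yields /d͡ʒ/ (voiced postalveolar affricate). No other segment meets both the structural description and the environment, so the output is [yd͡ʒɑ].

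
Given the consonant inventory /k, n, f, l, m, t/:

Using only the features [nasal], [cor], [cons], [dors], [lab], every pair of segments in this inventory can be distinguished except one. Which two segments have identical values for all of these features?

On the given features, /t/ and /l/ have an identical profile: [−nasal], [+coronal], [+consonantal], [−dorsal], [−labial]. No other two segments in the inventory coincide on all 5 features. (They do differ in [sonorant], [voice] and [lateral], which are not among the given features.)

t, l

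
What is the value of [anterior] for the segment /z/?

/z/ is the voiced alveolar fricative. The feature [anterior] marks segments coronal articulated at or in front of the alveolar ridge; /z/ has this property, so it is [+anterior].

[+anterior]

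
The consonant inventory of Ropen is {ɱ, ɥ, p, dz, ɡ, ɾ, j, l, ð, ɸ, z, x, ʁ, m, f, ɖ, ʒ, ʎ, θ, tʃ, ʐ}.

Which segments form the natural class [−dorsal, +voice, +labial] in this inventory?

ɱ, m

The [−dorsal] segments are /ɱ, p, dz, ɾ, l, ð, ɸ, z, m, f, ɖ, ʒ, θ, tʃ, ʐ/.
Of those, [+voice] gives /ɱ, dz, ɾ, l, ð, z, m, ɖ, ʒ, ʐ/.
Then [+labial] leaves /ɱ, m/.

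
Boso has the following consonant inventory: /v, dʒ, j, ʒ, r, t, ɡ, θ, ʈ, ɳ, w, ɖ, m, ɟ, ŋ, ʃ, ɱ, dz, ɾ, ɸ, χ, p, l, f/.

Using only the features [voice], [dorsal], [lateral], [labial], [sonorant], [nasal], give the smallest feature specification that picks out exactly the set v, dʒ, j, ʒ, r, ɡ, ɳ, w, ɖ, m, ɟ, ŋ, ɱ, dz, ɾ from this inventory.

[+voice, −lateral]

Every target segment is [+voice], [−lateral]; each remaining inventory member fails at least one of these. Each conjunct is needed — [−lateral] alone would also admit /t, θ, ʈ, ʃ, …/; [+voice] alone would also admit /l/ — and no other single listed feature has exactly this extension, so two is the minimum.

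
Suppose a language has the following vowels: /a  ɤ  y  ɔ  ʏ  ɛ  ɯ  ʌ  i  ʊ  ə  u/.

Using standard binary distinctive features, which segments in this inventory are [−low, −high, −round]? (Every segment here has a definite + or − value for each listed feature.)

ɤ, ɛ, ʌ, ə

Checking each segment against [−low], [−high], [−round]: /ɤ/ (mid back unrounded tense vowel), /ɛ/ (mid front unrounded lax vowel), /ʌ/ (mid back unrounded lax vowel), /ə/ (mid central vowel (schwa)) satisfy every feature; every other segment in the inventory fails at least one.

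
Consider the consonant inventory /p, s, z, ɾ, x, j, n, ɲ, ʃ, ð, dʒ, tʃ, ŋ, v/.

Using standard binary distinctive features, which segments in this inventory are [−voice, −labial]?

First, the [−voice] segments are /p, s, x, ʃ, tʃ/.
Intersecting with [−labial] leaves /s, x, ʃ, tʃ/.

s, x, ʃ, tʃ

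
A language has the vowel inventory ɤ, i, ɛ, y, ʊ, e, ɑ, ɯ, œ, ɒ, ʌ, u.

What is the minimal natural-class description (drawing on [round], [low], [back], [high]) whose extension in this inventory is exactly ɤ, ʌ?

Every target segment is [−high], [−low], [+back]; each remaining inventory member fails at least one of these. Each conjunct is needed — [−low, +back] alone would also admit /ʊ, ɯ, u/; [−high, +back] alone would also admit /ɑ, ɒ/; [−high, −low] alone would also admit /ɛ, e, œ/ — and no other combination of two listed features has exactly this extension, so three is the minimum.

[−high, −low, +back]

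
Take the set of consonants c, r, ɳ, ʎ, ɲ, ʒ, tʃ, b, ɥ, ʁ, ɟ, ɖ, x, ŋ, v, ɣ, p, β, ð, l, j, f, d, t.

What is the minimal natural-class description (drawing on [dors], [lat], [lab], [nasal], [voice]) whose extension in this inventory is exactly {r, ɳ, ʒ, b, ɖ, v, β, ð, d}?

/r, ɳ, ʒ, b, ɖ, v, β, ð, d/ are all [+voice], [−lateral], [−dorsal], and no other segment in the inventory matches all three values. Dropping any one of them over-generates: [−lateral, −dorsal] alone would also admit /tʃ, p, f, t/; [+voice, −dorsal] alone would also admit /l/; [+voice, −lateral] alone would also admit /ɲ, ɥ, ʁ, ɟ, …/. No other combination of two listed features picks out exactly this set either, so fewer than three features will not do.

[+voice, −lat, −dors]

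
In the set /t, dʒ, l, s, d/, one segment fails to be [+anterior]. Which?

dʒ

Every segment except /dʒ/ is [+anterior]. /dʒ/ (voiced postalveolar affricate) is [−anterior], so it is the exception.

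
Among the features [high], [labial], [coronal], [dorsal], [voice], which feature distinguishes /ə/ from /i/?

/ə/ is the mid central vowel (schwa) and /i/ is the high front unrounded tense vowel. Both are [−labial], [−coronal], [+dorsal], [+voice]. /ə/ is [−high] while /i/ is [+high], so the distinguishing feature is [high].

[high]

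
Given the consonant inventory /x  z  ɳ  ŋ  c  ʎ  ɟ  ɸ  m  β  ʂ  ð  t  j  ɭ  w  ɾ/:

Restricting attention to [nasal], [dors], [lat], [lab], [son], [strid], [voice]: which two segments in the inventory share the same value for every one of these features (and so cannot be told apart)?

/x/ (voiceless velar fricative) and /c/ (voiceless palatal stop) are both [−nasal], [+dorsal], [−lateral], [−labial], [−sonorant], [−strident], [−voice], so none of the listed features separates them. (They do differ in [continuant] and [back], which are not among the given features.) Every other pair in the inventory differs on at least one listed feature.

x, c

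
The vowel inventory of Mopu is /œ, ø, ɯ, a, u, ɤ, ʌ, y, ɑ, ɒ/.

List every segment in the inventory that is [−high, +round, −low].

œ, ø

Eliminate segments failing any feature: /ɯ, u, y/ are [+high]; /a, ɤ, ʌ, ɑ/ are [−round]; /ɒ/ is [+low]. The remaining /œ, ø/ satisfy [−high], [+round], [−low].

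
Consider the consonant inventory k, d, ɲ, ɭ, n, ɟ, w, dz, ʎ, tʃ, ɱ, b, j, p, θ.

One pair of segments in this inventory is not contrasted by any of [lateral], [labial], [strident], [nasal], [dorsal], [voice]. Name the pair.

ɟ, j

Both /ɟ/ and /j/ are [-lateral], [-labial], [-strident], [-nasal], [+dorsal], [+voice]. Since the list omits [sonorant] and [continuant] — which do distinguish the voiced palatal stop from the palatal glide — this pair collapses; all other pairs remain distinct.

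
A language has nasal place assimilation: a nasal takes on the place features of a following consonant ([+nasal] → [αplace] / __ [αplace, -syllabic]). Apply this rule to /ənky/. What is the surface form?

In /ənky/, the nasal /n/ precedes /k/, which is [+dorsal]. The nasal assimilates in place, becoming the [+dorsal] nasal /ŋ/. The surface form is [əŋky].

[əŋky]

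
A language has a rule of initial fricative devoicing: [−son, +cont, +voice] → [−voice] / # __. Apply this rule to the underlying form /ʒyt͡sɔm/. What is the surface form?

The only segment in the rule's environment that also matches [−son, +cont, +voice] is /ʒ/. Applying [−voice] turns the voiced postalveolar fricative into /ʃ/ (voiceless postalveolar fricative), giving [ʃyt͡sɔm].

[ʃyt͡sɔm]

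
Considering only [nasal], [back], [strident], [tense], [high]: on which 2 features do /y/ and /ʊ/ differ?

[back], [tense]

/y/ (high front rounded tense vowel) and /ʊ/ (high back rounded lax vowel) agree on [−nasal], [−strident], [+high]. They differ on [back] (/y/ [−], /ʊ/ [+]), [tense] (/y/ [+], /ʊ/ [−]).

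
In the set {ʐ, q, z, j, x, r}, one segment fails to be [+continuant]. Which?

/r, z, ʐ, j, x/ are all [+continuant]; /q/ (voiceless uvular stop) is [−continuant].

q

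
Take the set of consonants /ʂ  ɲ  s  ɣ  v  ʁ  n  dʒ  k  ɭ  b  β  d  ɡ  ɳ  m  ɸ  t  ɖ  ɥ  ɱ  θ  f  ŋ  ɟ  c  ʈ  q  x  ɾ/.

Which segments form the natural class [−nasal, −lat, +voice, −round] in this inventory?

ɣ, v, ʁ, dʒ, b, β, d, ɡ, ɖ, ɟ, ɾ

Checking each segment against [−nasal], [−lateral], [+voice], [−round]: /ɣ/ (voiced velar fricative), /v/ (voiced labiodental fricative), /ʁ/ (voiced uvular fricative), /dʒ/ (voiced postalveolar affricate), /b/ (voiced bilabial stop), /β/ (voiced bilabial fricative), among others, satisfy every feature; every other segment in the inventory fails at least one.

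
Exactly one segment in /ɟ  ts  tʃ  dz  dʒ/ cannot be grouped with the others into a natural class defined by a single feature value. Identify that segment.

ɟ

/tʃ, dz, ts, dʒ/ are all [+delayed release], but /ɟ/ (voiced palatal stop) is [−delayed release]. No other single segment can be removed to leave a set sharing one feature value that the removed segment lacks, so /ɟ/ is the odd one out.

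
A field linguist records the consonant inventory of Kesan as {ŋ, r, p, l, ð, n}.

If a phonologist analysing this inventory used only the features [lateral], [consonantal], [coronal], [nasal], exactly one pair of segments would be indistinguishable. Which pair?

/ð/ (voiced dental fricative) and /r/ (alveolar trill) are both [−lateral], [+consonantal], [+coronal], [−nasal], so none of the listed features separates them. (They do differ in [sonorant], which is not among the given features.) Every other pair in the inventory differs on at least one listed feature.

ð, r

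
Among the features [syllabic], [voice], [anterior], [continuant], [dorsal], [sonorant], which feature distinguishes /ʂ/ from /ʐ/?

/ʂ/ (voiceless retroflex fricative) and /ʐ/ (voiced retroflex fricative) agree on [-syllabic], [-anterior], [+continuant], [-dorsal], [-sonorant]. They differ on [voice] (/ʂ/ [-], /ʐ/ [+]).

[voice]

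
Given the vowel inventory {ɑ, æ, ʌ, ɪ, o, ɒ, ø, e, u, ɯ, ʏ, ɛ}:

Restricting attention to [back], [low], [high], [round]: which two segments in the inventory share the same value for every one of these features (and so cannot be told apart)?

e, ɛ

On the given features, /e/ and /ɛ/ have an identical profile: [−back], [−low], [−high], [−round]. No other two segments in the inventory coincide on all 4 features. (They do differ in [tense], which is not among the given features.)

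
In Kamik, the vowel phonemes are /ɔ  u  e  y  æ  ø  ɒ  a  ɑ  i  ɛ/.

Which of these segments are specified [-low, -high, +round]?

The [-low] segments are /ɔ, u, e, y, ø, i, ɛ/.
Intersecting with [-high] gives /ɔ, e, ø, ɛ/.
Then [+round] leaves /ɔ, ø/.

ɔ, ø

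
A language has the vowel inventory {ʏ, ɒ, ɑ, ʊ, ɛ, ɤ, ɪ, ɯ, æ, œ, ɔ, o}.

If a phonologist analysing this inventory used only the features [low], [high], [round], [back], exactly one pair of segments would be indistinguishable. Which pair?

/o/ (mid back rounded tense vowel) and /ɔ/ (mid back rounded lax vowel) are both [−low], [−high], [+round], [+back], so none of the listed features separates them. (They do differ in [tense], which is not among the given features.) Every other pair in the inventory differs on at least one listed feature.

o, ɔ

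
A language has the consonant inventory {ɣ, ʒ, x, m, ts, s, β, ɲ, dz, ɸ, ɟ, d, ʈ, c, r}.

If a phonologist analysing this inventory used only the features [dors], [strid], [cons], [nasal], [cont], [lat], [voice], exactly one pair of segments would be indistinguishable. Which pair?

r, β

On the given features, /r/ and /β/ have an identical profile: [−dorsal], [−strident], [+consonantal], [−nasal], [+continuant], [−lateral], [+voice]. No other two segments in the inventory coincide on all 7 features. (They do differ in [sonorant], [labial] and [coronal], which are not among the given features.)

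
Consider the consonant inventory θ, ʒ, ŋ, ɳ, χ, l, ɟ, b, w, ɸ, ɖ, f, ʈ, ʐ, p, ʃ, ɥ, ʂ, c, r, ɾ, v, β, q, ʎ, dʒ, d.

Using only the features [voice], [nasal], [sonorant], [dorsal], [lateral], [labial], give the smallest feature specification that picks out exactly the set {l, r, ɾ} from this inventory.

Every target segment is [+sonorant], [−nasal], [−dorsal]; each remaining inventory member fails at least one of these. Each conjunct is needed — [−nasal, −dorsal] alone would also admit /θ, ʒ, b, ɸ, …/; [+sonorant, −dorsal] alone would also admit /ɳ/; [+sonorant, −nasal] alone would also admit /w, ɥ, ʎ/ — and no other combination of two listed features has exactly this extension, so three is the minimum.

[+sonorant, −nasal, −dorsal]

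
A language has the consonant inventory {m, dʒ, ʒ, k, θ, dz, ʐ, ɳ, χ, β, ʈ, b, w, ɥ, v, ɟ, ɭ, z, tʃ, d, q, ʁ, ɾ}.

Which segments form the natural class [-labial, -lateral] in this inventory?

dʒ, ʒ, k, θ, dz, ʐ, ɳ, χ, ʈ, ɟ, z, tʃ, d, q, ʁ, ɾ

Checking each segment against [-labial], [-lateral]: /dʒ/ (voiced postalveolar affricate), /ʒ/ (voiced postalveolar fricative), /k/ (voiceless velar stop), /θ/ (voiceless dental fricative), /dz/ (voiced alveolar affricate), /ʐ/ (voiced retroflex fricative), among others, satisfy every feature; every other segment in the inventory fails at least one.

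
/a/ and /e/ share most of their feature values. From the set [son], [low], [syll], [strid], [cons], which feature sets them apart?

/a/ is the low unrounded vowel and /e/ is the mid front unrounded tense vowel. Both are [+sonorant], [+syllabic], [−strident], [−consonantal]. /a/ is [+low] while /e/ is [−low], so the distinguishing feature is [low].

[low]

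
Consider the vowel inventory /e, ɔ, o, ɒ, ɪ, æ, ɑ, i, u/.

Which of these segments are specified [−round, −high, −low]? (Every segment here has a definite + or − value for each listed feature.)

e

Eliminate segments failing any feature: /ɔ, o, ɒ, u/ are [+round]; /ɪ, i/ are [+high]; /æ, ɑ/ are [+low]. The remaining /e/ satisfy [−round], [−high], [−low].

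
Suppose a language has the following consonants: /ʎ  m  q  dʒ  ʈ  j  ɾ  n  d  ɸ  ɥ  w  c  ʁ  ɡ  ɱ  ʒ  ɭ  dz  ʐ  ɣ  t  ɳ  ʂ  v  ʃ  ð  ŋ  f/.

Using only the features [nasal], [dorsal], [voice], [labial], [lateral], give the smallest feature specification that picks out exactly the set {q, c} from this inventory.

[-voice, +dorsal]

The class [-voice], [+dorsal] has exactly /q, c/ as its extension in this inventory. No smaller conjunction from the listed features achieves this: [+dorsal] alone would also admit /ʎ, j, ɥ, w, …/; [-voice] alone would also admit /ʈ, ɸ, t, ʂ, …/; and checking the remaining single features turns up none with this extension.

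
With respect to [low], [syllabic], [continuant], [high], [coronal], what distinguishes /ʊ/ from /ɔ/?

/ʊ/ (high back rounded lax vowel) and /ɔ/ (mid back rounded lax vowel) agree on [−low], [+syllabic], [+continuant], [−coronal]. They differ on [high] (/ʊ/ [+], /ɔ/ [−]).

[high]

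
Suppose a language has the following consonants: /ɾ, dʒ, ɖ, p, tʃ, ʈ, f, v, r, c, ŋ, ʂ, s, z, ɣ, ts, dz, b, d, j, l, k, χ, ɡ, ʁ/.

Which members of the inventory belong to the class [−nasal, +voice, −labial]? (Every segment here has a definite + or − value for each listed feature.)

Checking each segment against [−nasal], [+voice], [−labial]: /ɾ/ (alveolar tap), /dʒ/ (voiced postalveolar affricate), /ɖ/ (voiced retroflex stop), /r/ (alveolar trill), /z/ (voiced alveolar fricative), /ɣ/ (voiced velar fricative), among others, satisfy every feature; every other segment in the inventory fails at least one.

ɾ, dʒ, ɖ, r, z, ɣ, dz, d, j, l, ɡ, ʁ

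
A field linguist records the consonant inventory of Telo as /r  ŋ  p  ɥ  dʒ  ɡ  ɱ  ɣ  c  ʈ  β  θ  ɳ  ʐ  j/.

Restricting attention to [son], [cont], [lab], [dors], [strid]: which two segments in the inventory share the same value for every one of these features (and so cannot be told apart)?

Both /c/ and /ɡ/ are [−sonorant], [−continuant], [−labial], [+dorsal], [−strident]. Since the list omits [voice] and [back] — which do distinguish the voiceless palatal stop from the voiced velar stop — this pair collapses; all other pairs remain distinct.

c, ɡ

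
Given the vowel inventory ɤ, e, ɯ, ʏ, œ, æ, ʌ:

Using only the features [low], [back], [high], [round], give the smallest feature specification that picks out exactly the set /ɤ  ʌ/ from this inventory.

The class [−high], [+back] has exactly /ɤ, ʌ/ as its extension in this inventory. No smaller conjunction from the listed features achieves this: [+back] alone would also admit /ɯ/; [−high] alone would also admit /e, œ, æ/; and checking the remaining single features turns up none with this extension.

[−high, +back]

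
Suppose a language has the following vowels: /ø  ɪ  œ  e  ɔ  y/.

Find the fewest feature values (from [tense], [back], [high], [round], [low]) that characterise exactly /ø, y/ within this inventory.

Every target segment is [+round], [+tense]; each remaining inventory member fails at least one of these. Each conjunct is needed — [+tense] alone would also admit /e/; [+round] alone would also admit /œ, ɔ/ — and no other single listed feature has exactly this extension, so two is the minimum.

[+round, +tense]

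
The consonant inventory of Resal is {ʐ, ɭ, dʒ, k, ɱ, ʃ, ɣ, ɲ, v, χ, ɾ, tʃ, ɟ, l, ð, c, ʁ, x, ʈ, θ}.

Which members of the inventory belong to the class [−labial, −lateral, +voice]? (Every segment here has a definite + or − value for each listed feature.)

ʐ, dʒ, ɣ, ɲ, ɾ, ɟ, ð, ʁ

Eliminate segments failing any feature: /ɭ, l/ are [+lateral]; /k, ʃ, χ, tʃ, c, x, ʈ, θ/ are [−voice]; /ɱ, v/ are [+labial]. The remaining /ʐ, dʒ, ɣ, ɲ, ɾ, ɟ, ð, ʁ/ satisfy [−labial], [−lateral], [+voice].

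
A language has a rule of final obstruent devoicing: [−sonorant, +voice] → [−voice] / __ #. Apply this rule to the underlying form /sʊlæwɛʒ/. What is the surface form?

Only the final segment /ʒ/ is both word-final and matches the structural description. It is a voiced postalveolar fricative, so [−sonorant, +voice] holds; changing it to [−voice] with all other features held fixed yields /ʃ/ (voiceless postalveolar fricative). No other segment meets both the structural description and the environment, so the output is [sʊlæwɛʃ].

[sʊlæwɛʃ]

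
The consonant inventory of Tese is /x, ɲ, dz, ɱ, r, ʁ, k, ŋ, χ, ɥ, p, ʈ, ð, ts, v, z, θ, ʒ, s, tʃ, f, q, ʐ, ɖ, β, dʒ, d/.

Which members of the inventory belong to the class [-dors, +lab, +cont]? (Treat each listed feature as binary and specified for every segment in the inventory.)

v, f, β

First, the [-dorsal] segments are /dz, ɱ, r, p, ʈ, ð, ts, v, z, θ, ʒ, s, tʃ, f, ʐ, ɖ, β, dʒ, d/.
Among these, [+labial] gives /ɱ, p, v, f, β/.
Among these, [+continuant] leaves /v, f, β/.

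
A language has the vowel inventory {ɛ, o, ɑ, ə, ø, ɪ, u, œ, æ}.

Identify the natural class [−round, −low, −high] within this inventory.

ɛ, ə

Checking each segment against [−round], [−low], [−high]: /ɛ/ (mid front unrounded lax vowel), /ə/ (mid central vowel (schwa)) satisfy every feature; every other segment in the inventory fails at least one.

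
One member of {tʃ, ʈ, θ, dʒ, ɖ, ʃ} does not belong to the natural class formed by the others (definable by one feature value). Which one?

[anterior] groups all but one: /ɖ, tʃ, ʃ, ʈ, dʒ/ share [-anterior] while /θ/ (voiceless dental fricative) alone is [+anterior]. Removing any other segment would not leave a single-feature class that excludes it.

θ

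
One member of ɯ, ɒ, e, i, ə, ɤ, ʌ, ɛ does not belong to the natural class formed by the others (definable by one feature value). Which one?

/i, ɯ, e, ɛ, ɤ, ə, ʌ/ are all [−round], but /ɒ/ (low back rounded vowel) is [+round]. No other single segment can be removed to leave a set sharing one feature value that the removed segment lacks, so /ɒ/ is the odd one out.

ɒ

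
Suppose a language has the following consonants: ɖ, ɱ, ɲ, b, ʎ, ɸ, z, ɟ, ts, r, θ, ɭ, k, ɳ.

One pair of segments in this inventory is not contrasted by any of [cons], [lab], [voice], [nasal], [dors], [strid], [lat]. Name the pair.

ɖ, r

On the given features, /ɖ/ and /r/ have an identical profile: [+consonantal], [−labial], [+voice], [−nasal], [−dorsal], [−strident], [−lateral]. No other two segments in the inventory coincide on all 7 features. (They do differ in [sonorant], [continuant] and [anterior], which are not among the given features.)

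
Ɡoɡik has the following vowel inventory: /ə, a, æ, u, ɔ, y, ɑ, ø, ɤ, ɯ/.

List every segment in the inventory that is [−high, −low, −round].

The [−high] segments are /ə, a, æ, ɔ, ɑ, ø, ɤ/.
Among these, [−low] gives /ə, ɔ, ø, ɤ/.
Within that set, [−round] leaves /ə, ɤ/.

ə, ɤ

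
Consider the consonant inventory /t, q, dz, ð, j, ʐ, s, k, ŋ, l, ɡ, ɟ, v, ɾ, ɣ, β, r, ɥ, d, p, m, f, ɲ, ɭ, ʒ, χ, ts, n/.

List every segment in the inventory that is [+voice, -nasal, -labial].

Eliminate segments failing any feature: /t, q, s, k, p, f, χ, ts/ are [-voice]; /ŋ, m, ɲ, n/ are [+nasal]; /v, β, ɥ/ are [+labial]. The remaining /dz, ð, j, ʐ, l, ɡ, ɟ, ɾ, ɣ, r, d, ɭ, ʒ/ satisfy [+voice], [-nasal], [-labial].

dz, ð, j, ʐ, l, ɡ, ɟ, ɾ, ɣ, r, d, ɭ, ʒ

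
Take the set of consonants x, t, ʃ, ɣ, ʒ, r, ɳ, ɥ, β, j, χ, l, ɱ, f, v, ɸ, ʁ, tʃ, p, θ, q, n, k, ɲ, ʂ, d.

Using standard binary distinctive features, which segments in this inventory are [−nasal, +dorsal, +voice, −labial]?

The [−nasal] segments are /x, t, ʃ, ɣ, ʒ, r, ɥ, β, j, χ, l, f, v, ɸ, ʁ, tʃ, p, θ, q, k, ʂ, d/.
Then [+dorsal] gives /x, ɣ, ɥ, j, χ, ʁ, q, k/.
Of those, [+voice] gives /ɣ, ɥ, j, ʁ/.
Within that set, [−labial] leaves /ɣ, j, ʁ/.

ɣ, j, ʁ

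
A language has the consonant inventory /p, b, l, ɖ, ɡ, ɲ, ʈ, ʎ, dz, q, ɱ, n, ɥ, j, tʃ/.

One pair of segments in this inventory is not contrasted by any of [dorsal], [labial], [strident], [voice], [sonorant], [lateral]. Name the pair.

j, ɲ

Both /j/ and /ɲ/ are [+dorsal], [-labial], [-strident], [+voice], [+sonorant], [-lateral]. Since the list omits [nasal] and [continuant] — which do distinguish the palatal glide from the palatal nasal — this pair collapses; all other pairs remain distinct.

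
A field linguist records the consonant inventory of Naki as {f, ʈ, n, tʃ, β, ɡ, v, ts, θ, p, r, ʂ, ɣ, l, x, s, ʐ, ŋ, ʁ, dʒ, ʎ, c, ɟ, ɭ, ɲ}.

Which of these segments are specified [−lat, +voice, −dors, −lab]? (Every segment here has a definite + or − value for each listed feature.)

The [−lateral] segments are /f, ʈ, n, tʃ, β, ɡ, v, ts, θ, p, r, ʂ, ɣ, x, s, ʐ, ŋ, ʁ, dʒ, c, ɟ, ɲ/.
Of those, [+voice] gives /n, β, ɡ, v, r, ɣ, ʐ, ŋ, ʁ, dʒ, ɟ, ɲ/.
Then [−dorsal] gives /n, β, v, r, ʐ, dʒ/.
Among these, [−labial] leaves /n, r, ʐ, dʒ/.

n, r, ʐ, dʒ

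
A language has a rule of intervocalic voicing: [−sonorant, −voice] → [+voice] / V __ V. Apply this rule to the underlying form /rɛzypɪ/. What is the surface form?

[rɛzybɪ]

Only /p/ occurs between two vowels (/y/ __ /ɪ/) and matches the structural description. It is a voiceless bilabial stop, so [−sonorant, −voice] holds; changing it to [+voice] with all other features held fixed yields /b/ (voiced bilabial stop). No other segment meets both the structural description and the environment, so the output is [rɛzybɪ].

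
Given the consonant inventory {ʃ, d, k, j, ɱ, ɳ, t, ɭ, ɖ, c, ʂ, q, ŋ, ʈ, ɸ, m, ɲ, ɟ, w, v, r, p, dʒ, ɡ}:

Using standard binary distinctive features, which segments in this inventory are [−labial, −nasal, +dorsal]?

k, j, c, q, ɟ, ɡ

Eliminate segments failing any feature: /ʃ, d, t, ɭ, ɖ, ʂ, ʈ, r, dʒ/ are [−dorsal]; /ɱ, ɸ, m, w, v, p/ are [+labial]; /ɳ, ŋ, ɲ/ are [+nasal]. The remaining /k, j, c, q, ɟ, ɡ/ satisfy [−labial], [−nasal], [+dorsal].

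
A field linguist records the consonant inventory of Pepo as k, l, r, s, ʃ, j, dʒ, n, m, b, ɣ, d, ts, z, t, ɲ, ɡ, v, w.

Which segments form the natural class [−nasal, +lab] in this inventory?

b, v, w

The [−nasal] segments are /k, l, r, s, ʃ, j, dʒ, b, ɣ, d, ts, z, t, ɡ, v, w/.
Of those, [+labial] leaves /b, v, w/.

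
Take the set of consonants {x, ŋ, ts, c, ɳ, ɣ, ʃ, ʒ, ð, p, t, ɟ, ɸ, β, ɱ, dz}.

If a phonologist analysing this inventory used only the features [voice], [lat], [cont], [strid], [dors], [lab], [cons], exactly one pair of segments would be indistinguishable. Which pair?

ɟ, ŋ

On the given features, /ɟ/ and /ŋ/ have an identical profile: [+voice], [-lateral], [-continuant], [-strident], [+dorsal], [-labial], [+consonantal]. No other two segments in the inventory coincide on all 7 features. (They do differ in [sonorant], [nasal] and [back], which are not among the given features.)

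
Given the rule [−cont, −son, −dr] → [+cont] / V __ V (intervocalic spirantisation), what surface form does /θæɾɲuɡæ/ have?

The only segment in the rule's environment that also matches [−cont, −son, −dr] is /ɡ/. Applying [+continuant] turns the voiced velar stop into /ɣ/ (voiced velar fricative), giving [θæɾɲuɣæ].

[θæɾɲuɣæ]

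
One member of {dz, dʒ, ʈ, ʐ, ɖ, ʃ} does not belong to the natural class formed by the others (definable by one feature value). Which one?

The remaining segments after removing /dz/ share [-anterior]; /dz/ (voiced alveolar affricate) is [+anterior]. For every other candidate removal, the leftover set fails to share any single feature value that the removed segment lacks.

dz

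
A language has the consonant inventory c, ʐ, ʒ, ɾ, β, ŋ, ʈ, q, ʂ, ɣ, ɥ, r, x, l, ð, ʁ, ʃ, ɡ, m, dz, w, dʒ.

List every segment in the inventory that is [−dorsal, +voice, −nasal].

ʐ, ʒ, ɾ, β, r, l, ð, dz, dʒ

Eliminate segments failing any feature: /c, ŋ, q, ɣ, ɥ, x, ʁ, ɡ, w/ are [+dorsal]; /ʈ, ʂ, ʃ/ are [−voice]; /m/ is [+nasal]. The remaining /ʐ, ʒ, ɾ, β, r, l, ð, dz, dʒ/ satisfy [−dorsal], [+voice], [−nasal].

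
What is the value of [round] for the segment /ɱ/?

/ɱ/ is the labiodental nasal, hence [-round].

[-round]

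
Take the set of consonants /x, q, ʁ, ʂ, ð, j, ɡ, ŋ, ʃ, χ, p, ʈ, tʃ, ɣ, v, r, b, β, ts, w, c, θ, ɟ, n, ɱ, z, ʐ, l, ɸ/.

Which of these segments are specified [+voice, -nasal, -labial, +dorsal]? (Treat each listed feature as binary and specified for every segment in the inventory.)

ʁ, j, ɡ, ɣ, ɟ

Eliminate segments failing any feature: /x, q, ʂ, ʃ, χ, p, ʈ, tʃ, ts, c, θ, ɸ/ are [-voice]; /ð, r, z, ʐ, l/ are [-dorsal]; /ŋ, n, ɱ/ are [+nasal]; /v, b, β, w/ are [+labial]. The remaining /ʁ, j, ɡ, ɣ, ɟ/ satisfy [+voice], [-nasal], [-labial], [+dorsal].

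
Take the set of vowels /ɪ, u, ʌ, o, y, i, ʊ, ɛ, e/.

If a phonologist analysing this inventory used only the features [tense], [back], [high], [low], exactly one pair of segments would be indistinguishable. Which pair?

i, y

On the given features, /i/ and /y/ have an identical profile: [+tense], [-back], [+high], [-low]. No other two segments in the inventory coincide on all 4 features. (They do differ in [labial] and [round], which are not among the given features.)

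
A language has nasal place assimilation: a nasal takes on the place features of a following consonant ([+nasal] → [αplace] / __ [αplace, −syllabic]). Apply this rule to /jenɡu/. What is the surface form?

[jeŋɡu]

The only nasal preceding a consonant is /n/ before /ɡ/. /ɡ/ is [+dorsal], so /n/ → /ŋ/, giving [jeŋɡu].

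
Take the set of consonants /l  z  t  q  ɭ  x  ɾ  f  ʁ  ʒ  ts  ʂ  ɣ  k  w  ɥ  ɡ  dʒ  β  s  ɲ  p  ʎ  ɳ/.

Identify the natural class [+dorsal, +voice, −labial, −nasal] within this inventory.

ʁ, ɣ, ɡ, ʎ

Checking each segment against [+dorsal], [+voice], [−labial], [−nasal]: /ʁ/ (voiced uvular fricative), /ɣ/ (voiced velar fricative), /ɡ/ (voiced velar stop), /ʎ/ (palatal lateral approximant) satisfy every feature; every other segment in the inventory fails at least one.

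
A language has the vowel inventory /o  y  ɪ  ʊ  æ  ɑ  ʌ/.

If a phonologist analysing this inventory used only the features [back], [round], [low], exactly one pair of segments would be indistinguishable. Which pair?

/ʊ/ (high back rounded lax vowel) and /o/ (mid back rounded tense vowel) are both [+back], [+round], [−low], so none of the listed features separates them. (They do differ in [high] and [tense], which are not among the given features.) Every other pair in the inventory differs on at least one listed feature.

ʊ, o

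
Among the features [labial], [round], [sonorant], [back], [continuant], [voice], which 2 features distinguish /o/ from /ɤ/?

[labial], [round]

/o/ is the mid back rounded tense vowel and /ɤ/ is the mid back unrounded tense vowel. Both are [+sonorant], [+back], [+continuant], [+voice]. /o/ is [+labial] while /ɤ/ is [−labial]; /o/ is [+round] while /ɤ/ is [−round], so the distinguishing features are [labial], [round].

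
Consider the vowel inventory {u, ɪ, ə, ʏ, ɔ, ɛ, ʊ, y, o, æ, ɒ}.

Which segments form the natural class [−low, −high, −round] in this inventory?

Among the inventory, the [−low] segments are /u, ɪ, ə, ʏ, ɔ, ɛ, ʊ, y, o/.
Intersecting with [−high] gives /ə, ɔ, ɛ, o/.
Then [−round] leaves /ə, ɛ/.

ə, ɛ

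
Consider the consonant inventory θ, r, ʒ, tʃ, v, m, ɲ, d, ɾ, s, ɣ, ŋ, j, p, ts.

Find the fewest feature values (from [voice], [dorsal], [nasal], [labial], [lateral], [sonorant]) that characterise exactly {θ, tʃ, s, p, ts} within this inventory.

[−voice]

/θ, tʃ, s, p, ts/ are exactly the [−voice] segments in the inventory, so a single feature suffices.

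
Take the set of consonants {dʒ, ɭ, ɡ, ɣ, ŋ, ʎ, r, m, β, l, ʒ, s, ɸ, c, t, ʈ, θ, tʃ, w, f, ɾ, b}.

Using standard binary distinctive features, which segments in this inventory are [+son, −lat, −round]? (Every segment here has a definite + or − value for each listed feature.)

The [+sonorant] segments are /ɭ, ŋ, ʎ, r, m, l, w, ɾ/.
Of those, [−lateral] gives /ŋ, r, m, w, ɾ/.
Intersecting with [−round] leaves /ŋ, r, m, ɾ/.

ŋ, r, m, ɾ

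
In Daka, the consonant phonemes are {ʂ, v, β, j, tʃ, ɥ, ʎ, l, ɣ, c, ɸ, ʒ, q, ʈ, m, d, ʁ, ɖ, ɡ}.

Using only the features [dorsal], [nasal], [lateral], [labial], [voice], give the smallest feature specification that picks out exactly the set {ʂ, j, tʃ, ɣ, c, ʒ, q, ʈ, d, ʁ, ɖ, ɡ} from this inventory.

Every target segment is [-lateral], [-labial]; each remaining inventory member fails at least one of these. Each conjunct is needed — [-labial] alone would also admit /ʎ, l/; [-lateral] alone would also admit /v, β, ɥ, ɸ, …/ — and no other single listed feature has exactly this extension, so two is the minimum.

[-lateral, -labial]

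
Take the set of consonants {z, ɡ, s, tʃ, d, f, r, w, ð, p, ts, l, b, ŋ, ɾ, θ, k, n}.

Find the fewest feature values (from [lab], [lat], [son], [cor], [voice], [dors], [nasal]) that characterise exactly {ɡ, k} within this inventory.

/ɡ, k/ are all [−sonorant], [+dorsal], and no other segment in the inventory matches both values. Dropping any one of them over-generates: [+dorsal] alone would also admit /w, ŋ/; [−sonorant] alone would also admit /z, s, tʃ, d, …/. No other single listed feature picks out exactly this set either, so fewer than two features will not do.

[−son, +dors]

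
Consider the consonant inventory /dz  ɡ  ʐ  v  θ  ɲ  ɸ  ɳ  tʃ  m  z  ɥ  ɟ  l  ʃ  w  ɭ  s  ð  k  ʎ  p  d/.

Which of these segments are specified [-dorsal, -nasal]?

Eliminate segments failing any feature: /ɡ, ɲ, ɥ, ɟ, w, k, ʎ/ are [+dorsal]; /ɳ, m/ are [+nasal]. The remaining /dz, ʐ, v, θ, ɸ, tʃ, z, l, ʃ, ɭ, s, ð, p, d/ satisfy [-dorsal], [-nasal].

dz, ʐ, v, θ, ɸ, tʃ, z, l, ʃ, ɭ, s, ð, p, d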